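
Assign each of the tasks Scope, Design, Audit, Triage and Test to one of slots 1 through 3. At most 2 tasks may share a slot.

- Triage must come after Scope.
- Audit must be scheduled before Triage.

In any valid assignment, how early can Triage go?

2

Precedence pushes Triage to at least 2.
Triage at 2 is achievable: Triage in 2, Audit in 1, Scope in 1, Design in 2, Test in 3.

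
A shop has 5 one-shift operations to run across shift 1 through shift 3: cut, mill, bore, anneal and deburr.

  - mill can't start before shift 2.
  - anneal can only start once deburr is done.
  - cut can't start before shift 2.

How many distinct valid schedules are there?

Splitting on cut: it can be shift 2 (18), shift 3 (18). Listing each branch's schedules as (mill, bore, anneal, deburr) by shift number:
cut=shift 2: (2,1,2,1) (2,1,3,1) (2,1,3,2) (2,2,2,1) (2,2,3,1) (2,2,3,2) (2,3,2,1) (2,3,3,1) (2,3,3,2) (3,1,2,1) (3,1,3,1) (3,1,3,2) (3,2,2,1) (3,2,3,1) (3,2,3,2) (3,3,2,1) (3,3,3,1) (3,3,3,2) — 18.
cut=shift 3: (2,1,2,1) (2,1,3,1) (2,1,3,2) (2,2,2,1) (2,2,3,1) (2,2,3,2) (2,3,2,1) (2,3,3,1) (2,3,3,2) (3,1,2,1) (3,1,3,1) (3,1,3,2) (3,2,2,1) (3,2,3,1) (3,2,3,2) (3,3,2,1) (3,3,3,1) (3,3,3,2) — 18.
Summing: 18 + 18 = 36.

36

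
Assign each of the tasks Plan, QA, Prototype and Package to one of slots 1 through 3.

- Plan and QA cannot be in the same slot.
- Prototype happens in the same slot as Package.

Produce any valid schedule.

QA=2; Plan=1; Package=1; Prototype=1

Checking: Plan(1) != QA(2); Prototype = Package = 1.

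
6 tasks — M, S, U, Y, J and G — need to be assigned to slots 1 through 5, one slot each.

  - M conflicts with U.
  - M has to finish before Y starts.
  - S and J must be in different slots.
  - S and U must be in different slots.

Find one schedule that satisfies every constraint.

Y=2; U=2; J=2; S=1; M=1; G=1

Checking: M(1) before Y(2); M(1) != U(2); S(1) != J(2); S(1) != U(2).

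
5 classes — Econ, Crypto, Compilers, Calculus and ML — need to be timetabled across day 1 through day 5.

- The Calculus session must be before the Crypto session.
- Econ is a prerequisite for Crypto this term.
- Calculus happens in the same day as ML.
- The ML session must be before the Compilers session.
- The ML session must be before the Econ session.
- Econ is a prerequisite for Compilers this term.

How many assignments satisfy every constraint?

Splitting on Econ: it can be day 2 (9), day 3 (8), day 4 (3). Listing each branch's schedules as (Crypto, Compilers, Calculus, ML) by day number:
Econ=day 2: (3,3,1,1) (3,4,1,1) (3,5,1,1) (4,3,1,1) (4,4,1,1) (4,5,1,1) (5,3,1,1) (5,4,1,1) (5,5,1,1) — 9.
Econ=day 3: (4,4,1,1) (4,4,2,2) (4,5,1,1) (4,5,2,2) (5,4,1,1) (5,4,2,2) (5,5,1,1) (5,5,2,2) — 8.
Econ=day 4: (5,5,1,1) (5,5,2,2) (5,5,3,3) — 3.
Summing: 9 + 8 + 3 = 20.

20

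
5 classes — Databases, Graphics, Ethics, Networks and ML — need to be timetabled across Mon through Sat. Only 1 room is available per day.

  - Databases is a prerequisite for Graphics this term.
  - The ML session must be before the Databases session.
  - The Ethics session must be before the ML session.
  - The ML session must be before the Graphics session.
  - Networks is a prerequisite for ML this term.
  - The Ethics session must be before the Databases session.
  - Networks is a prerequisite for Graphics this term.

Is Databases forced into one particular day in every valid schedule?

Databases can be Thu (e.g. Databases=Thu; Ethics=Mon; Graphics=Fri; ML=Wed; Networks=Tue) or Fri (e.g. Ethics in Mon, ML in Wed, Graphics in Sat, Networks in Tue, Databases in Fri).

No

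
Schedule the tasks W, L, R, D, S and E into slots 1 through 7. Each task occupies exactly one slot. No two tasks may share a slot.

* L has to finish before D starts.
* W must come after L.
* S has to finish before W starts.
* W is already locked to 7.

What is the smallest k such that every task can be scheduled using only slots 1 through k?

The precedence chain requires at least 2 distinct slots.
With at most 1 per slot and 6 tasks, at least 6 slots are needed.
W can't be placed before 7, so the schedule must run through at least slot 7.
7 works (last occupied slot: 7): for example D=2; W=7; S=3; E=5; L=1; R=4.

7 slots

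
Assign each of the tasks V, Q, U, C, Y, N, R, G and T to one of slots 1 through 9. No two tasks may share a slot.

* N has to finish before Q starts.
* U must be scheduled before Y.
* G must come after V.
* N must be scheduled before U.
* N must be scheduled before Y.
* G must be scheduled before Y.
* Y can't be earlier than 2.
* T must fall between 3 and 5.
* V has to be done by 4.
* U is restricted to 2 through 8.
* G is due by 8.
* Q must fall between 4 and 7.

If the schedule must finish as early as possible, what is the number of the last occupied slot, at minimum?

The precedence chain requires at least 3 distinct slots.
With at most 1 per slot and 9 tasks, at least 9 slots are needed.
Q can't be placed before 4, so the schedule must run through at least slot 4.
9 works (last occupied slot: 9): for example Y -> 7; V -> 1; U -> 5; C -> 8; G -> 6; R -> 9; Q -> 4; N -> 2; T -> 3.

9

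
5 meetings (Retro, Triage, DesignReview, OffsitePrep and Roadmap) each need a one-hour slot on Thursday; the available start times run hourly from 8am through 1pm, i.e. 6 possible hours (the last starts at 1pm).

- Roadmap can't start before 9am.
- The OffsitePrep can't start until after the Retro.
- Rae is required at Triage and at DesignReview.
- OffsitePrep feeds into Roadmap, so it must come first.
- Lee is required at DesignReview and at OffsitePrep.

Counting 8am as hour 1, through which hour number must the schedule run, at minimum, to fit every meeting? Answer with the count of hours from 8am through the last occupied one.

3 hours

The precedence chain requires at least 3 distinct hours.
3 works (last occupied hour: 10am): for example Retro in 8am; OffsitePrep in 9am; Triage in 8am; DesignReview in 10am; Roadmap in 10am.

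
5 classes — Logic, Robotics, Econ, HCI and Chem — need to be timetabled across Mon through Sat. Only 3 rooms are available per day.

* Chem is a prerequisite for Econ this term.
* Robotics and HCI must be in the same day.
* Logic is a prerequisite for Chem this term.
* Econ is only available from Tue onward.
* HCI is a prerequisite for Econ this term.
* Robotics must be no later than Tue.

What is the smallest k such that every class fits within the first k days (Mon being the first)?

The precedence chain requires at least 3 distinct days.
With at most 3 per day and 5 classes, at least 2 days are needed.
3 works (last occupied day: Wed): for example Robotics in Mon; HCI in Mon; Logic in Mon; Chem in Tue; Econ in Wed.

3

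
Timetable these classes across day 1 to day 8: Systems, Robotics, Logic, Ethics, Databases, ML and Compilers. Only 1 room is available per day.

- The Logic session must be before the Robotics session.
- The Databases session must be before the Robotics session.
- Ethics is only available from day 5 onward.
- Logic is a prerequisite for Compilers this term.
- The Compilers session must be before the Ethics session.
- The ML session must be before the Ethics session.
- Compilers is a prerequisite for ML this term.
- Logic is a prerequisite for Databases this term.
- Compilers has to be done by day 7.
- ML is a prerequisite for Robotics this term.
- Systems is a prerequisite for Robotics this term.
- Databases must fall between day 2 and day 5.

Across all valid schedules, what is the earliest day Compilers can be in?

day 2

Precedence pushes Compilers to at least day 2; Compilers's own window allows nothing later than day 7; downstream work caps Compilers at day 6.
Compilers at day 2 is achievable: Databases=day 3, Robotics=day 7, Compilers=day 2, Ethics=day 5, ML=day 4, Systems=day 6, Logic=day 1.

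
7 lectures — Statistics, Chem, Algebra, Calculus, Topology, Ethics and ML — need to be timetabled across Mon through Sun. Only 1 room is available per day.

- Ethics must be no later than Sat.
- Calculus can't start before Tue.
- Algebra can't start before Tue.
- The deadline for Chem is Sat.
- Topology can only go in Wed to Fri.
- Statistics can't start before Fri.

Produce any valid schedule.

ML=Sun; Calculus=Thu; Statistics=Fri; Topology=Wed; Chem=Mon; Algebra=Tue; Ethics=Sat

Checking: Chem=Mon in [Mon,Sat]; Statistics=Fri in [Fri,Sun]; Calculus=Thu in [Tue,Sun]; Topology=Wed in [Wed,Fri]; Ethics=Sat in [Mon,Sat]; Algebra=Tue in [Tue,Sun]; max 1 per day (cap 1).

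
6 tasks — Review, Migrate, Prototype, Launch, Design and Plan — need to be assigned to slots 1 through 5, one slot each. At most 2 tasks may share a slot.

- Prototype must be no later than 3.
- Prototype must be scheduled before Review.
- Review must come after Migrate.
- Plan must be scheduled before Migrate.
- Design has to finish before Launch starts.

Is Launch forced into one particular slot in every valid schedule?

No

Launch can be 2 (e.g. Prototype=1; Review=4; Design=1; Plan=2; Migrate=3; Launch=2) or 3 (e.g. Review in 3; Plan in 1; Design in 2; Launch in 3; Prototype in 1; Migrate in 2).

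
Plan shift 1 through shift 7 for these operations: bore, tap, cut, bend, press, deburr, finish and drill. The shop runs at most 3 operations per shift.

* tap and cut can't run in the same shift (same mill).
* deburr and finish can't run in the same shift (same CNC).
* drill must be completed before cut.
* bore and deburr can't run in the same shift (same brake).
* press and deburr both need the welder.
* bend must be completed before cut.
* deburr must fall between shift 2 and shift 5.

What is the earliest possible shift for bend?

shift 1

Downstream work caps bend at shift 6.
bend at shift 1 is achievable: cut in shift 2, tap in shift 3, press in shift 3, drill in shift 1, bore in shift 1, finish in shift 3, deburr in shift 2, bend in shift 1.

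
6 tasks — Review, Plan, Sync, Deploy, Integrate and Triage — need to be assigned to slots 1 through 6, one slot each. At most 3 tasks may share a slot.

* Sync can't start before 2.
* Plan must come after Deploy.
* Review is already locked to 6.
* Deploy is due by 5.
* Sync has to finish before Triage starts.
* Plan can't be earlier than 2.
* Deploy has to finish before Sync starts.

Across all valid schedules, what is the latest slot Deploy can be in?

4

Deploy's own window allows nothing later than 5; downstream work caps Deploy at 4.
Deploy at 4 is achievable: Sync -> 5; Triage -> 6; Deploy -> 4; Integrate -> 1; Review -> 6; Plan -> 5.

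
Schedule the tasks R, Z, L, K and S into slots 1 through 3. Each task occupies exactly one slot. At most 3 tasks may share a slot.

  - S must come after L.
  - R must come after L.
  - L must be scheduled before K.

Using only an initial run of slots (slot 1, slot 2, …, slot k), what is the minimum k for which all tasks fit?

2

The precedence chain requires at least 2 distinct slots.
With at most 3 per slot and 5 tasks, at least 2 slots are needed.
2 works (last occupied slot: 2): for example L in 1; Z in 1; S in 2; R in 2; K in 2.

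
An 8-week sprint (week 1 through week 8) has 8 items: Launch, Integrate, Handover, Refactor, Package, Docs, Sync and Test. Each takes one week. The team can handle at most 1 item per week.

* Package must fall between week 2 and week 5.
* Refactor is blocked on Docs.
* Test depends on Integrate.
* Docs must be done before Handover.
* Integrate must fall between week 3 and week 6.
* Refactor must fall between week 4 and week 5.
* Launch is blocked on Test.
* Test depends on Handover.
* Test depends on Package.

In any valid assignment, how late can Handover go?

week 6

Precedence pushes Handover to at least week 2; downstream work caps Handover at week 6.
Handover at week 6 is achievable: Launch=week 8, Test=week 7, Integrate=week 3, Handover=week 6, Docs=week 1, Sync=week 5, Refactor=week 4, Package=week 2.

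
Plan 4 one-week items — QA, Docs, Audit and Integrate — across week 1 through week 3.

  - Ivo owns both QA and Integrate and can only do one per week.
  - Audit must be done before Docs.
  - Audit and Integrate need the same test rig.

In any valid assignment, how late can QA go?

QA at week 3 is achievable: Integrate in week 2, QA in week 3, Audit in week 1, Docs in week 2.

week 3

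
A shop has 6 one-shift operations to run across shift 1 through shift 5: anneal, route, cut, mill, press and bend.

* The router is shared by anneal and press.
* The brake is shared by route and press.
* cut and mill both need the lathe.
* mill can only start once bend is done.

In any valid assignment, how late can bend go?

Downstream work caps bend at shift 4.
bend at shift 4 is achievable: bend=shift 4; cut=shift 1; mill=shift 5; route=shift 1; press=shift 2; anneal=shift 1.

shift 4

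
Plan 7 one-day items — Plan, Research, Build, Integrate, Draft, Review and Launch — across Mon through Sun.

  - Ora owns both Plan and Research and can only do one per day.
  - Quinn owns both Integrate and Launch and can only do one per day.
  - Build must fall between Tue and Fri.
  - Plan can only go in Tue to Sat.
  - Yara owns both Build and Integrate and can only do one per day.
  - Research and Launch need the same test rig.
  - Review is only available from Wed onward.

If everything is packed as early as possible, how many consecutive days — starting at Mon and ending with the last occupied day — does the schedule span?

3 days

Review can't be placed before Wed — that is day 3 counting from Mon — so the schedule must run through at least 3 days.
3 works (last occupied day: Wed): for example Research in Mon; Plan in Tue; Launch in Tue; Integrate in Mon; Review in Wed; Build in Tue; Draft in Mon.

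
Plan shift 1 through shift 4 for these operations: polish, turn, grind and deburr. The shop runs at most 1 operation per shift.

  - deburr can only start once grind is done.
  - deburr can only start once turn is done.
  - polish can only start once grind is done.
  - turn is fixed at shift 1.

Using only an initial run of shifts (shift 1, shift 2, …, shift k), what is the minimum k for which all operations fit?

The precedence chain requires at least 2 distinct shifts.
With at most 1 per shift and 4 operations, at least 4 shifts are needed.
4 works (last occupied shift: shift 4): for example deburr -> shift 3; polish -> shift 4; turn -> shift 1; grind -> shift 2.

4 shifts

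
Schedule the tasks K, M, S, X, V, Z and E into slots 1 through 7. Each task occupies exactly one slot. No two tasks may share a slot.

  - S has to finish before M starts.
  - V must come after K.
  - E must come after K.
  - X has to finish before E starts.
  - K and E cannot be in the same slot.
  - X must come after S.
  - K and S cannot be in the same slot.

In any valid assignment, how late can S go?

4

Downstream work caps S at 5.
S at 4 is achievable: M=7, S=4, Z=3, K=1, X=5, V=2, E=6.
Nothing later works — the conflict and capacity constraints rule out every slot after 4.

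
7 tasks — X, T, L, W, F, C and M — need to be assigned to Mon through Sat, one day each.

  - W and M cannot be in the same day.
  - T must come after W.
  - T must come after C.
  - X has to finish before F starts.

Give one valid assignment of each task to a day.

C=Mon, T=Tue, X=Mon, L=Mon, M=Tue, F=Tue, W=Mon

Checking: W(Mon) before T(Tue); X(Mon) before F(Tue); C(Mon) before T(Tue); W(Mon) != M(Tue).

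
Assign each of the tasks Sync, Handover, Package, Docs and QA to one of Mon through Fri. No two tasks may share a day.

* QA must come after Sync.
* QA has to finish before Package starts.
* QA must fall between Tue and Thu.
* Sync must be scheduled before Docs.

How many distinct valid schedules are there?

15

Splitting on Sync: it can be Mon (12), Tue (3). Listing each branch's schedules as (Handover, Package, Docs, QA):
Sync=Mon: (Tue,Thu,Fri,Wed) (Tue,Fri,Wed,Thu) (Tue,Fri,Thu,Wed) (Wed,Thu,Fri,Tue) (Wed,Fri,Tue,Thu) (Wed,Fri,Thu,Tue) (Thu,Wed,Fri,Tue) (Thu,Fri,Tue,Wed) (Thu,Fri,Wed,Tue) (Fri,Wed,Thu,Tue) (Fri,Thu,Tue,Wed) (Fri,Thu,Wed,Tue) — 12.
Sync=Tue: (Mon,Thu,Fri,Wed) (Mon,Fri,Wed,Thu) (Mon,Fri,Thu,Wed) — 3.
Summing: 12 + 3 = 15.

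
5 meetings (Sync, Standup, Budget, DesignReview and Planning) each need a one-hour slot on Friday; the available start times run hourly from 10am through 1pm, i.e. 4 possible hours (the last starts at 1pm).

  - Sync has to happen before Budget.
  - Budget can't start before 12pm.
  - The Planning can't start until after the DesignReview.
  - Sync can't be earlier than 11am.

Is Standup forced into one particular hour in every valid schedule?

Standup can be 10am (e.g. Planning in 11am, Standup in 10am, Sync in 11am, DesignReview in 10am, Budget in 12pm) or 11am (e.g. DesignReview -> 10am; Planning -> 11am; Standup -> 11am; Sync -> 11am; Budget -> 12pm).

No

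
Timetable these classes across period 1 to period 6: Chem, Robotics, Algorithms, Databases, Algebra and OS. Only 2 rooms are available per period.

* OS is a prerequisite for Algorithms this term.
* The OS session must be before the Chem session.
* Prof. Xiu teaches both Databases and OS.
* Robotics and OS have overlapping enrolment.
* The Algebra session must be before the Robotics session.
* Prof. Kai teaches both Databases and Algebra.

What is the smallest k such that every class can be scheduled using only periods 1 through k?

The precedence chain requires at least 2 distinct periods.
With at most 2 per period and 6 classes, at least 3 periods are needed.
3 works (last occupied period: period 3): for example Chem=period 2, Algorithms=period 3, Databases=period 3, Algebra=period 1, OS=period 1, Robotics=period 2.

3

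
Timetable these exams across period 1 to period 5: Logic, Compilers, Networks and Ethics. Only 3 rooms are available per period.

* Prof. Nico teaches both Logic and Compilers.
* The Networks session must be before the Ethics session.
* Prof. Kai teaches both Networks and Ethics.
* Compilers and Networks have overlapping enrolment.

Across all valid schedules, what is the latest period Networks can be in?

period 4

Downstream work caps Networks at period 4.
Networks at period 4 is achievable: Ethics -> period 5; Logic -> period 1; Compilers -> period 2; Networks -> period 4.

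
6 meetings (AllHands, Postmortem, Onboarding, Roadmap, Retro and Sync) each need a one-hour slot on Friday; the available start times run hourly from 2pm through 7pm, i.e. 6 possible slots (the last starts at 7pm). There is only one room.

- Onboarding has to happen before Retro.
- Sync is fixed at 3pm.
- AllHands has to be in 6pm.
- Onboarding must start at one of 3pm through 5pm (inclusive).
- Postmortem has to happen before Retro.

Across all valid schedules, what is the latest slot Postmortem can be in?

5pm

Downstream work caps Postmortem at 6pm.
Postmortem at 5pm is achievable: Sync in 3pm, Onboarding in 4pm, Postmortem in 5pm, AllHands in 6pm, Roadmap in 2pm, Retro in 7pm.
Nothing later works — the capacity limit rule out every slot after 5pm.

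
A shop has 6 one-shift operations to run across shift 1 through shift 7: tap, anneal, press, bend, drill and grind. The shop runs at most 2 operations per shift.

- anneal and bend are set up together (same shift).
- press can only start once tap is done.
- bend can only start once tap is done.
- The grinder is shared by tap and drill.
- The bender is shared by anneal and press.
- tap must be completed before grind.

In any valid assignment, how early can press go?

shift 2

Precedence pushes press to at least shift 2.
press at shift 2 is achievable: drill in shift 4, anneal in shift 3, grind in shift 2, press in shift 2, bend in shift 3, tap in shift 1.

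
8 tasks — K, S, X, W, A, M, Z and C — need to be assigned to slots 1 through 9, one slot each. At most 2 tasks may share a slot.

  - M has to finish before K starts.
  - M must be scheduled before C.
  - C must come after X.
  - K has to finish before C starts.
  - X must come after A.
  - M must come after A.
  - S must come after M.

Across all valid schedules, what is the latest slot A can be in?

Downstream work caps A at 6.
A at 6 is achievable: K=8, Z=1, X=7, C=9, M=7, S=8, W=1, A=6.

6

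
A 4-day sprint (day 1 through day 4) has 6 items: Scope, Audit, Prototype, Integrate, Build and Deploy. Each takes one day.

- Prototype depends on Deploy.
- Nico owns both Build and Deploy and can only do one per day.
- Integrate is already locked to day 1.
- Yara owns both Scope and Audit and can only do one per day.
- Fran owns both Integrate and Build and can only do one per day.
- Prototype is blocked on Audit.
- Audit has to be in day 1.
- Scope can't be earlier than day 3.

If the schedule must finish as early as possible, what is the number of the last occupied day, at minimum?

The precedence chain requires at least 2 distinct days.
Scope can't be placed before day 3, so the schedule must run through at least day 3.
3 works (last occupied day: day 3): for example Prototype in day 2, Audit in day 1, Scope in day 3, Deploy in day 1, Build in day 2, Integrate in day 1.

day 3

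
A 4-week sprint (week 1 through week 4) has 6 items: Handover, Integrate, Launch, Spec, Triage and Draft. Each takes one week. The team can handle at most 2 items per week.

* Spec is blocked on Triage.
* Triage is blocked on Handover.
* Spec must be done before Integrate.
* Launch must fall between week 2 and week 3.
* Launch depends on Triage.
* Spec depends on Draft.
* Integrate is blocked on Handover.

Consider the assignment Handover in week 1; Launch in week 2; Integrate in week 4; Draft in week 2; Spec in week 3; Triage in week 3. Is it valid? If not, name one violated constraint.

Spec depends on Draft — holds.
Triage is blocked on Handover — holds.
Launch must fall between week 2 and week 3 — holds.
Spec is blocked on Triage — violated.
Launch depends on Triage — violated.
Integrate is blocked on Handover — holds.
The team can handle at most 2 items per week — holds.
Spec must be done before Integrate — holds.

No — it violates: Launch depends on Triage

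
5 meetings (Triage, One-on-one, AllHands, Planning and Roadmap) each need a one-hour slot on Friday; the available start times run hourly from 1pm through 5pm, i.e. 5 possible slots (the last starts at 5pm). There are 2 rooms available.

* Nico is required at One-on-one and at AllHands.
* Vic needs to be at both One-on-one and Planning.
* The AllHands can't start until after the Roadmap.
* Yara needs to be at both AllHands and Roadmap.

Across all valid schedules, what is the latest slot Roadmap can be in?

Downstream work caps Roadmap at 4pm.
Roadmap at 4pm is achievable: AllHands -> 5pm, Roadmap -> 4pm, Triage -> 1pm, One-on-one -> 1pm, Planning -> 2pm.

4pm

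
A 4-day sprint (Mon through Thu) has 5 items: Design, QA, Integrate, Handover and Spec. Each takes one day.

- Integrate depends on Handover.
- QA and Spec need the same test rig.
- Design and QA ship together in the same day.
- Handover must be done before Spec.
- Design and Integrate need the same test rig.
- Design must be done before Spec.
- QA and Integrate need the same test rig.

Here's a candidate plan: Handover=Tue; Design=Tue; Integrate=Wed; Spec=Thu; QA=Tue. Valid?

Design must be done before Spec — holds.
QA and Spec need the same test rig — holds.
QA and Integrate need the same test rig — holds.
Handover must be done before Spec — holds.
Integrate depends on Handover — holds.
Design and QA ship together in the same day — holds.
Design and Integrate need the same test rig — holds.

Yes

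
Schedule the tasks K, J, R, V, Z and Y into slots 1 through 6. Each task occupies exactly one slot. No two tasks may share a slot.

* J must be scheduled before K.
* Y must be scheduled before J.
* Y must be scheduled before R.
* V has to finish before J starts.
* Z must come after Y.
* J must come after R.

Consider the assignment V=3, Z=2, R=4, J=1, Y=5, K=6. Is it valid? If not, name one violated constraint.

No. Y must be scheduled before J is not satisfied.

Z must come after Y — violated.
J must come after R — violated.
V has to finish before J starts — violated.
Y must be scheduled before J — violated.
J must be scheduled before K — holds.
No two tasks may share a slot — holds.
Y must be scheduled before R — violated.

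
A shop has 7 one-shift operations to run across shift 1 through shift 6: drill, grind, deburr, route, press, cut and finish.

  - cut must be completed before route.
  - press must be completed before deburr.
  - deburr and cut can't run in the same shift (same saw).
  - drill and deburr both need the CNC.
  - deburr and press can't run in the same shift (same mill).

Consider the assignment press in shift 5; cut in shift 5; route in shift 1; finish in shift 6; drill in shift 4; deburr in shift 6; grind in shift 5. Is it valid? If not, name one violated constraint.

No — it violates: cut must be completed before route

deburr and press can't run in the same shift (same mill) — holds.
press must be completed before deburr — holds.
drill and deburr both need the CNC — holds.
cut must be completed before route — violated.
deburr and cut can't run in the same shift (same saw) — holds.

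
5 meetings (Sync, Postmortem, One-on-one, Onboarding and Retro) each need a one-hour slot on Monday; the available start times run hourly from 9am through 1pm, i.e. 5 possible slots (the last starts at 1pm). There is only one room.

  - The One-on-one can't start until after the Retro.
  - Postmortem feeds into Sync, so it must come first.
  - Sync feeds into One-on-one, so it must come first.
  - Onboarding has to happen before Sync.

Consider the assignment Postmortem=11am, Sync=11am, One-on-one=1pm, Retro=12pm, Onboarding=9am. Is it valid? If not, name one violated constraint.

Invalid. There is only one room.

Postmortem feeds into Sync, so it must come first — violated.
Sync feeds into One-on-one, so it must come first — holds.
Onboarding has to happen before Sync — holds.
There is only one room — violated.
The One-on-one can't start until after the Retro — holds.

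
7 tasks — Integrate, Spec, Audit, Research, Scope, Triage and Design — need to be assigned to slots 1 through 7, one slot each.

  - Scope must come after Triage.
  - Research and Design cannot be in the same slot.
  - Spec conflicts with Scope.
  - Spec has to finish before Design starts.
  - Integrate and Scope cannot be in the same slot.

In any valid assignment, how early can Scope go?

2

Precedence pushes Scope to at least 2.
Scope at 2 is achievable: Design in 2; Research in 1; Spec in 1; Triage in 1; Audit in 1; Integrate in 1; Scope in 2.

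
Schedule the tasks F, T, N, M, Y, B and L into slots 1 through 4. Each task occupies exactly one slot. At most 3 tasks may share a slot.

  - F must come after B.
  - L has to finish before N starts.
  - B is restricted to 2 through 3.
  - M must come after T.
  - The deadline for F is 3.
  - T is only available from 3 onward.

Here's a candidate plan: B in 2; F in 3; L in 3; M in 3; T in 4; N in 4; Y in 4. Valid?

F must come after B — holds.
M must come after T — violated.
L has to finish before N starts — holds.
At most 3 tasks may share a slot — holds.
B is restricted to 2 through 3 — holds.
T is only available from 3 onward — holds.
The deadline for F is 3 — holds.

No. M must come after T is not satisfied.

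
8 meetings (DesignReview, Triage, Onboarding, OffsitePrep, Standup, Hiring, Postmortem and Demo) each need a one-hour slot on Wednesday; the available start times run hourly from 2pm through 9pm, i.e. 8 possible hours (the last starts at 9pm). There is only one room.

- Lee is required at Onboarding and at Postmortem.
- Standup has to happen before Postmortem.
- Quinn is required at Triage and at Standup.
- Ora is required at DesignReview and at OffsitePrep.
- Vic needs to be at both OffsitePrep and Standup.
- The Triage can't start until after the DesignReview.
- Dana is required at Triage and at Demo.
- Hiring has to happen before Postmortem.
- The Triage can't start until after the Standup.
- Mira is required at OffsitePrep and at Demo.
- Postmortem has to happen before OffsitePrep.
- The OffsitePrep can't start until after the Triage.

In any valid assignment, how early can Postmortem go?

Precedence pushes Postmortem to at least 3pm; downstream work caps Postmortem at 8pm.
Postmortem at 4pm is achievable: Triage=6pm, Postmortem=4pm, Demo=9pm, Onboarding=8pm, Standup=2pm, Hiring=3pm, OffsitePrep=7pm, DesignReview=5pm.
Nothing earlier works — the conflict and capacity constraints rule out every hour before 4pm.

4pm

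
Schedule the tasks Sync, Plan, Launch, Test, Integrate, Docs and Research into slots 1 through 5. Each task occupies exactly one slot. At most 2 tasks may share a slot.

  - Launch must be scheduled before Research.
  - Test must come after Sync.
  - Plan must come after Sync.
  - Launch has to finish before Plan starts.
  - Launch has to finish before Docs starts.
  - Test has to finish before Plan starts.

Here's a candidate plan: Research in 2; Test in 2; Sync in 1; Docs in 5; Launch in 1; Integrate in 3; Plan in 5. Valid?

Plan must come after Sync — holds.
Test has to finish before Plan starts — holds.
At most 2 tasks may share a slot — holds.
Launch has to finish before Docs starts — holds.
Launch has to finish before Plan starts — holds.
Launch must be scheduled before Research — holds.
Test must come after Sync — holds.

Valid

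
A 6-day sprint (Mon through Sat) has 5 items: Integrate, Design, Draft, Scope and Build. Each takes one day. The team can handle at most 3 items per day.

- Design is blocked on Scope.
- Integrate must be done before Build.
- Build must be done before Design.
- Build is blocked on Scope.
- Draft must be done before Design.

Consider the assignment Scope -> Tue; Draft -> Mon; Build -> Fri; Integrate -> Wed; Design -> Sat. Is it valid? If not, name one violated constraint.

Yes, all constraints hold

Integrate must be done before Build — holds.
Build is blocked on Scope — holds.
Design is blocked on Scope — holds.
Draft must be done before Design — holds.
Build must be done before Design — holds.
The team can handle at most 3 items per day — holds.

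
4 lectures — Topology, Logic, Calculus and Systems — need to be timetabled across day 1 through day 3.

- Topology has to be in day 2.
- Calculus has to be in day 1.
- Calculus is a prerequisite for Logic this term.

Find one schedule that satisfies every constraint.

Calculus in day 1, Systems in day 1, Logic in day 2, Topology in day 2

Checking: Calculus(day 1) before Logic(day 2); Topology=day 2 in [day 2,day 2]; Calculus=day 1 in [day 1,day 1].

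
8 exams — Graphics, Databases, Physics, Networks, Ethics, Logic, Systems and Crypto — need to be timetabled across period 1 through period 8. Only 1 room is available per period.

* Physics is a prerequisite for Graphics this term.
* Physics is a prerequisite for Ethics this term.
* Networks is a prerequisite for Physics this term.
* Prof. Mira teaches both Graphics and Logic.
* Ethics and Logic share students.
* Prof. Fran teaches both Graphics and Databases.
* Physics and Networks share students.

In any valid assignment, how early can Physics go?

Precedence pushes Physics to at least period 2; downstream work caps Physics at period 7.
Physics at period 2 is achievable: Crypto=period 8, Databases=period 5, Systems=period 7, Physics=period 2, Logic=period 6, Networks=period 1, Graphics=period 3, Ethics=period 4.

period 2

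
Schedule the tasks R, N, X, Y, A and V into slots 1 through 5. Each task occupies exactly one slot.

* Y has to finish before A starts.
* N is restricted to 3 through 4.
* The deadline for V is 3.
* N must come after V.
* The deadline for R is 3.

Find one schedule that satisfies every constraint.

Y in 1; X in 1; N in 3; A in 2; V in 1; R in 1

Checking: Y(1) before A(2); V(1) before N(3); R=1 in [1,3]; N=3 in [3,4]; V=1 in [1,3].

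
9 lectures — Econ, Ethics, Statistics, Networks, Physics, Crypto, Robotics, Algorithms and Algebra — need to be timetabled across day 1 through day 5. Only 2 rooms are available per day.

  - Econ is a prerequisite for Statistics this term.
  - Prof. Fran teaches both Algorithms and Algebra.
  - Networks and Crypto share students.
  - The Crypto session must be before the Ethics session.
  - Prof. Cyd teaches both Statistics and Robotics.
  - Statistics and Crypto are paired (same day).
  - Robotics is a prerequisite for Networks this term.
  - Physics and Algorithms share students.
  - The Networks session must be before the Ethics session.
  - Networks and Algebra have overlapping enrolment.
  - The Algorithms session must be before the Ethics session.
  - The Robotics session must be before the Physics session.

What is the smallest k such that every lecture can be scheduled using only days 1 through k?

5

The precedence chain requires at least 3 distinct days.
With at most 2 per day and 9 lectures, at least 5 days are needed.
5 works (last occupied day: day 5): for example Networks=day 2, Crypto=day 3, Algebra=day 5, Physics=day 4, Robotics=day 1, Statistics=day 3, Econ=day 1, Algorithms=day 2, Ethics=day 4.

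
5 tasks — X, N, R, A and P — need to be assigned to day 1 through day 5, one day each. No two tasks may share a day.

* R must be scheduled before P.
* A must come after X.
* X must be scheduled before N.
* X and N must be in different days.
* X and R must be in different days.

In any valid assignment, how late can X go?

day 3

Downstream work caps X at day 4.
X at day 3 is achievable: N -> day 4; R -> day 1; P -> day 2; A -> day 5; X -> day 3.
Nothing later works — the conflict and capacity constraints rule out every day after day 3.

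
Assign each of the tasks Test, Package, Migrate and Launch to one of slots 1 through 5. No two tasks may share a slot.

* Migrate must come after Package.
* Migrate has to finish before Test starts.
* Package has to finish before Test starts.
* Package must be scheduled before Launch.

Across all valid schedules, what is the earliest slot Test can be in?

Precedence pushes Test to at least 3.
Test at 3 is achievable: Test -> 3; Launch -> 4; Migrate -> 2; Package -> 1.

3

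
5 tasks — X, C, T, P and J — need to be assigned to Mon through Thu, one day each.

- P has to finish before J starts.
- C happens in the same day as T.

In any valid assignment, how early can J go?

Tue

Precedence pushes J to at least Tue.
J at Tue is achievable: X=Mon; T=Mon; P=Mon; J=Tue; C=Mon.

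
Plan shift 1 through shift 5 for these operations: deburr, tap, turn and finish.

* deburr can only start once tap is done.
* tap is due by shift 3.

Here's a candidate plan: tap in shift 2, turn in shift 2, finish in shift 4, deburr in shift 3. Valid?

deburr can only start once tap is done — holds.
tap is due by shift 3 — holds.

Valid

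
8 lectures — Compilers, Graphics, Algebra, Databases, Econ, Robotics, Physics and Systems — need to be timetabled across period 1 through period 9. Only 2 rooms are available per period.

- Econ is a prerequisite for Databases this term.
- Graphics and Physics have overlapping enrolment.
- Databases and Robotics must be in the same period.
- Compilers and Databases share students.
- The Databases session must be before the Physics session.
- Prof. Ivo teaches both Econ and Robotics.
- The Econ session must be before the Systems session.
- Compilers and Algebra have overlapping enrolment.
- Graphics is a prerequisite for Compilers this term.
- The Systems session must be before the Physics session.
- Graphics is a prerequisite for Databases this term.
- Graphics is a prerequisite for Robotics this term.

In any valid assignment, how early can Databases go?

Precedence pushes Databases to at least period 2; downstream work caps Databases at period 8.
Databases at period 2 is achievable: Compilers -> period 3; Graphics -> period 1; Systems -> period 3; Algebra -> period 4; Robotics -> period 2; Physics -> period 4; Databases -> period 2; Econ -> period 1.

period 2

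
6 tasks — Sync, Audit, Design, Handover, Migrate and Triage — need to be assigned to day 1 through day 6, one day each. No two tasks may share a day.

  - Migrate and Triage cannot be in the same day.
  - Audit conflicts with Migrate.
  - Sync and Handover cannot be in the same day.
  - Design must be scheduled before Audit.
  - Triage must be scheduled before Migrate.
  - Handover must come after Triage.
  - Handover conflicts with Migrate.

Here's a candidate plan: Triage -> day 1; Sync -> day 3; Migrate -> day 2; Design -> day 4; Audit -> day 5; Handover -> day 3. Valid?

No. No two tasks may share a day is not satisfied.

No two tasks may share a day — violated.
Audit conflicts with Migrate — holds.
Handover must come after Triage — holds.
Triage must be scheduled before Migrate — holds.
Design must be scheduled before Audit — holds.
Handover conflicts with Migrate — holds.
Sync and Handover cannot be in the same day — violated.
Migrate and Triage cannot be in the same day — holds.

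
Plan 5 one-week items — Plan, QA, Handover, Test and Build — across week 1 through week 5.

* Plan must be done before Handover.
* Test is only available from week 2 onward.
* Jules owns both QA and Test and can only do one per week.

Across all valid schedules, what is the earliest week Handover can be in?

week 2

Precedence pushes Handover to at least week 2.
Handover at week 2 is achievable: Plan=week 1, Handover=week 2, Test=week 2, QA=week 1, Build=week 1.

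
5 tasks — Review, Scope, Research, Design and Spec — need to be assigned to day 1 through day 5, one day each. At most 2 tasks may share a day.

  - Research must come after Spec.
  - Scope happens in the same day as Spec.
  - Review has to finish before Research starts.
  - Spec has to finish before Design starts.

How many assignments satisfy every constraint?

Splitting on Review: it can be day 1 (14), day 2 (17), day 3 (15), day 4 (9). Listing each branch's schedules as (Scope, Research, Design, Spec) by day number:
Review=day 1: (2,3,3,2) (2,3,4,2) (2,3,5,2) (2,4,3,2) (2,4,4,2) (2,4,5,2) (2,5,3,2) (2,5,4,2) (2,5,5,2) (3,4,4,3) (3,4,5,3) (3,5,4,3) (3,5,5,3) (4,5,5,4) — 14.
Review=day 2: (1,3,2,1) (1,3,3,1) (1,3,4,1) (1,3,5,1) (1,4,2,1) (1,4,3,1) (1,4,4,1) (1,4,5,1) (1,5,2,1) (1,5,3,1) (1,5,4,1) (1,5,5,1) (3,4,4,3) (3,4,5,3) (3,5,4,3) (3,5,5,3) (4,5,5,4) — 17.
Review=day 3: (1,4,2,1) (1,4,3,1) (1,4,4,1) (1,4,5,1) (1,5,2,1) (1,5,3,1) (1,5,4,1) (1,5,5,1) (2,4,3,2) (2,4,4,2) (2,4,5,2) (2,5,3,2) (2,5,4,2) (2,5,5,2) (4,5,5,4) — 15.
Review=day 4: (1,5,2,1) (1,5,3,1) (1,5,4,1) (1,5,5,1) (2,5,3,2) (2,5,4,2) (2,5,5,2) (3,5,4,3) (3,5,5,3) — 9.
Summing: 14 + 17 + 15 + 9 = 55.

55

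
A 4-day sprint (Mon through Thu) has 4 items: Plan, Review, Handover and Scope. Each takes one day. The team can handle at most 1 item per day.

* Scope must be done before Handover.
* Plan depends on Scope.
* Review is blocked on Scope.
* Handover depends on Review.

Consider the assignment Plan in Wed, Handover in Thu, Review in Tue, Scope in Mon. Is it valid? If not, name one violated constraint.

Review is blocked on Scope — holds.
The team can handle at most 1 item per day — holds.
Handover depends on Review — holds.
Plan depends on Scope — holds.
Scope must be done before Handover — holds.

Yes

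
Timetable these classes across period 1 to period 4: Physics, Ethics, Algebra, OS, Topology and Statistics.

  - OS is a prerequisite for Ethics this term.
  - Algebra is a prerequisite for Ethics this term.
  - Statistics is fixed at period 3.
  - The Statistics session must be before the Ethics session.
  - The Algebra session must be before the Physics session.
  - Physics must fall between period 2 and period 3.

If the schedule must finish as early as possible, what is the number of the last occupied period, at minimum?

The precedence chain requires at least 2 distinct periods.
Propagating the time windows through the other constraints, Ethics can't land before period 4, so the schedule must run through at least period 4.
4 works (last occupied period: period 4): for example Algebra -> period 1; Physics -> period 2; Statistics -> period 3; OS -> period 1; Topology -> period 1; Ethics -> period 4.

period 4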